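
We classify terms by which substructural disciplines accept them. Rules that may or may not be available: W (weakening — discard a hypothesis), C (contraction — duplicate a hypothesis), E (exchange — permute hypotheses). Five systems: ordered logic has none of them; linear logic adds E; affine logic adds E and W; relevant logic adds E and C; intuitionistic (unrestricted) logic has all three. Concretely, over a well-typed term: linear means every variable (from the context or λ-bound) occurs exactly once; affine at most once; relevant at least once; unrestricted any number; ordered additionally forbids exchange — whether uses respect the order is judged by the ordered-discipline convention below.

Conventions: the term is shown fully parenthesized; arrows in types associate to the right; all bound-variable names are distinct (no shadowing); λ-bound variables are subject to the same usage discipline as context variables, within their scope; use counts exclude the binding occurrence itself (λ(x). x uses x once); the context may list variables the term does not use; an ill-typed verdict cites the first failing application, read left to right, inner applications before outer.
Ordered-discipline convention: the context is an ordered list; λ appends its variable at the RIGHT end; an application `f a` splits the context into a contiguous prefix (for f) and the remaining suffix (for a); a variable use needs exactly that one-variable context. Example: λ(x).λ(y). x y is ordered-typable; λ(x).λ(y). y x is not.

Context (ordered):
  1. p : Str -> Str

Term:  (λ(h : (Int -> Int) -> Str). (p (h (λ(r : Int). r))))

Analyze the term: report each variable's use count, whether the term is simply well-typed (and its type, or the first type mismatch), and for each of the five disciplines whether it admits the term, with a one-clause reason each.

usage: p ×1, h [bound] ×1, r [bound] ×1
uses in reading order: p, h, r
typing: well-typed at ((Int -> Int) -> Str) -> Str
ordered: ✓ — p, h, r: once each, no exchange needed
linear: ✓ — single use per variable (p, h, r)
affine: ✓ — none of p, h, r used more than once
relevant: ✓ — at least one use each (p, h, r)
unrestricted: ✓ — well-typed at ((Int -> Int) -> Str) -> Str; no restrictions here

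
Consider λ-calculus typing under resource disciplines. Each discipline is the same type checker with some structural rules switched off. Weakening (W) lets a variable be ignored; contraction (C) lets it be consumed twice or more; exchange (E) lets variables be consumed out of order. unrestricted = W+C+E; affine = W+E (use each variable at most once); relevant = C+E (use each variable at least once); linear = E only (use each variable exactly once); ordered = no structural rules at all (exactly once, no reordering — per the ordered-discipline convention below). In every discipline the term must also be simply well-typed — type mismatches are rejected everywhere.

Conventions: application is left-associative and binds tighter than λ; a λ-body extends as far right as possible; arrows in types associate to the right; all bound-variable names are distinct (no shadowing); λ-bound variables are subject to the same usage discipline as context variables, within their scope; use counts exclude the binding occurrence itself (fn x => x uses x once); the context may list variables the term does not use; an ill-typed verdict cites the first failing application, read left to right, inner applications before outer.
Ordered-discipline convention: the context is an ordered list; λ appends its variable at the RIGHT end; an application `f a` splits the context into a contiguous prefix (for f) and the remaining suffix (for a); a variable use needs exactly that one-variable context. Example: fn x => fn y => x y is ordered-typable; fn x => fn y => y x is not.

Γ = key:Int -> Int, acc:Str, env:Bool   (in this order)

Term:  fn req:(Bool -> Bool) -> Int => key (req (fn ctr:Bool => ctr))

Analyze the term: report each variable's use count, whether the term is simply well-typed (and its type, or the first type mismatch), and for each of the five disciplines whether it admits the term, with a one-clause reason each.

use counts: key ×1, acc ×0, env ×0, req (bound) ×1, ctr (bound) ×1
uses in reading order: key, req, ctr
typing: ✓ — ((Bool -> Bool) -> Int) -> Int
ordered: ✗, unused: acc, env — weakening required
linear: ✗, unused: acc, env — weakening required
affine: ✓, none of key, acc, env, req, ctr used more than once
relevant: ✗, unused: acc, env — weakening required
unrestricted: ✓, typability at ((Bool -> Bool) -> Int) -> Int is all that's needed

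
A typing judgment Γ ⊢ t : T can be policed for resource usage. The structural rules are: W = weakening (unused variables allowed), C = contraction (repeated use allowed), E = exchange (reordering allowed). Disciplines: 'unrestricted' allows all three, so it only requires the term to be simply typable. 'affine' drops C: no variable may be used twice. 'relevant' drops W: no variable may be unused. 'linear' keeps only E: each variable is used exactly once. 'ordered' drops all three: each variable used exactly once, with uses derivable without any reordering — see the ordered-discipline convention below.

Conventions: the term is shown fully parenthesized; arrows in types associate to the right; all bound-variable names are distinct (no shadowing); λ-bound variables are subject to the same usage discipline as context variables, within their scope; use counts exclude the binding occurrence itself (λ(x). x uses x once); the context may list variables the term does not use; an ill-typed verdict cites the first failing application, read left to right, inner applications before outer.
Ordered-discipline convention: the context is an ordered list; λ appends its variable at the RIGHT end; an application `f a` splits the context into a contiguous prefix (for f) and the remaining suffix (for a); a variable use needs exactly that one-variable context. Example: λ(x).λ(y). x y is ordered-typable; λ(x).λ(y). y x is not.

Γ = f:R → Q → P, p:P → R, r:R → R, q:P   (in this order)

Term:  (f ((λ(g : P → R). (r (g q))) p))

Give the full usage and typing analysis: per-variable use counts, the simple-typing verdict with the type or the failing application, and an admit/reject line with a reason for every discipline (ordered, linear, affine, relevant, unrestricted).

usage: f ×1, p ×1, r ×1, q ×1, g (bound) ×1
use order (left to right): f, r, g, q, p
typing: well-typed — term : Q → P
ordered: ✗, use order f, r, g, q, p needs exchange
linear: ✓, f, p, r, q, g: one use apiece
affine: ✓, none of f, p, r, q, g used more than once
relevant: ✓, every one of f, p, r, q, g appears
unrestricted: ✓, well-typed at Q → P; no restrictions here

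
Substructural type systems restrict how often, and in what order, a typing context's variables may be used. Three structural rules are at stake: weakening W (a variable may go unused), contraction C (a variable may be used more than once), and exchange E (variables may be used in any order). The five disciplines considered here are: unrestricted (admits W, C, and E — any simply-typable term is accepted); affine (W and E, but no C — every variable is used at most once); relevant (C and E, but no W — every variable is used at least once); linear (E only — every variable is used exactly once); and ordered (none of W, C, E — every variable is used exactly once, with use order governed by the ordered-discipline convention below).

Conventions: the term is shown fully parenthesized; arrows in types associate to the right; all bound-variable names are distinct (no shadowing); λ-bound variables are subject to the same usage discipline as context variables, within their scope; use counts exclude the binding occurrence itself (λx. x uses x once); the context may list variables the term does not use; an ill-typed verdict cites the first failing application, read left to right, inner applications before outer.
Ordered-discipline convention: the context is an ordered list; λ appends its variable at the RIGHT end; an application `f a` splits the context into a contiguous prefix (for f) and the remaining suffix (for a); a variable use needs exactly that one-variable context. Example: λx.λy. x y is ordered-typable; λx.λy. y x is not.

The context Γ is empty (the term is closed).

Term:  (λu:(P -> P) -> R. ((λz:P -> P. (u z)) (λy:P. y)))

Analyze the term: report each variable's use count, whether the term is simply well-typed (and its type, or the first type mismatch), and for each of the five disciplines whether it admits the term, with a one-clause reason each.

use counts: u (bound)=1, z (bound)=1, y (bound)=1
uses in reading order: u, z, y
typing: the term checks, with type ((P -> P) -> R) -> R
ordered: ✓ — one use each (u, z, y); ordered split holds
linear: ✓ — exactly-once usage across u, z, y
affine: ✓ — at most one use each (u, z, y)
relevant: ✓ — at least one use each (u, z, y)
unrestricted: ✓ — well-typed at ((P -> P) -> R) -> R; no restrictions here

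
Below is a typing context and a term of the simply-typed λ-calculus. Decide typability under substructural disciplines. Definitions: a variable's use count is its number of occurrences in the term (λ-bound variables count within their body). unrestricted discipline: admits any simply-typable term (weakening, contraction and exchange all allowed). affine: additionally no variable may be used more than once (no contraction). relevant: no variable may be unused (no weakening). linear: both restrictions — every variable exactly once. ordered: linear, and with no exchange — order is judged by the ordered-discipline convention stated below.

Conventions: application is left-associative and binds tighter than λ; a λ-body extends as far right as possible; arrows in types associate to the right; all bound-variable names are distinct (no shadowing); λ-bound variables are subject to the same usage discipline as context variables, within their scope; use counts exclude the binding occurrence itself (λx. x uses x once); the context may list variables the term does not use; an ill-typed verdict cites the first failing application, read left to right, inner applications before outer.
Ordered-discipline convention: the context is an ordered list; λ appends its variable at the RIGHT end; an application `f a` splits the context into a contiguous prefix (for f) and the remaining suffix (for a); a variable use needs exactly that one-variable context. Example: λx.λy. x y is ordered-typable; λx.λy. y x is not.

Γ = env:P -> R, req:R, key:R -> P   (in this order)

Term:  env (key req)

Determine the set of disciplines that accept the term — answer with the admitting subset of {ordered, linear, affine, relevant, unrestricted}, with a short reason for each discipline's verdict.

admitting disciplines: linear, affine, relevant, unrestricted
variable uses: env: 1×; req: 1×; key: 1×
order of uses: env, key, req
typing: the term checks, with type R
ordered ✗ (needs exchange: uses follow env, key, req)
linear ✓ (env, req, key: one use apiece)
affine ✓ (at most one use each (env, req, key))
relevant ✓ (env, req, key: all used, weakening unneeded)
unrestricted ✓ (type-checks (R) and nothing is barred)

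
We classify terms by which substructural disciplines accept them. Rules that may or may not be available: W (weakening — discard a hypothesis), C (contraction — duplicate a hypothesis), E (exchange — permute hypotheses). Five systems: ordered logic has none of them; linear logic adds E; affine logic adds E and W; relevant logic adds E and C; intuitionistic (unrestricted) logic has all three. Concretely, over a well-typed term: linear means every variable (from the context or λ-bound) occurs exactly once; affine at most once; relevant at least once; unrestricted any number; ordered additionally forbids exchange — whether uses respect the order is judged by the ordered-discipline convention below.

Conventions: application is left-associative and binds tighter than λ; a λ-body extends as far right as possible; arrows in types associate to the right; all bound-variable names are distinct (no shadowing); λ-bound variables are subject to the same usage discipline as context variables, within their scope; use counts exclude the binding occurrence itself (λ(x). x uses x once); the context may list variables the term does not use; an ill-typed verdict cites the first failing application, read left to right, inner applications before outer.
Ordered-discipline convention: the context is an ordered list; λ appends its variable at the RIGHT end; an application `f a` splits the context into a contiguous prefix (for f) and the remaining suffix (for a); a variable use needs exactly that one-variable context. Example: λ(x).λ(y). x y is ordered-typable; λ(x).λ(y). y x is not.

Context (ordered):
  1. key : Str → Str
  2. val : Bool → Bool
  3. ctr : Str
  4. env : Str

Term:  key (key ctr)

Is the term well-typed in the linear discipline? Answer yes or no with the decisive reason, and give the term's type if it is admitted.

no — needs contraction — key ×2; val, env never used (weakening)
variable uses: key=2; val=0; ctr=1; env=0
order of uses: key, key, ctr
typing: well-typed at Str
per-discipline verdicts: ordered ✗, linear ✗, affine ✗, relevant ✗, unrestricted ✓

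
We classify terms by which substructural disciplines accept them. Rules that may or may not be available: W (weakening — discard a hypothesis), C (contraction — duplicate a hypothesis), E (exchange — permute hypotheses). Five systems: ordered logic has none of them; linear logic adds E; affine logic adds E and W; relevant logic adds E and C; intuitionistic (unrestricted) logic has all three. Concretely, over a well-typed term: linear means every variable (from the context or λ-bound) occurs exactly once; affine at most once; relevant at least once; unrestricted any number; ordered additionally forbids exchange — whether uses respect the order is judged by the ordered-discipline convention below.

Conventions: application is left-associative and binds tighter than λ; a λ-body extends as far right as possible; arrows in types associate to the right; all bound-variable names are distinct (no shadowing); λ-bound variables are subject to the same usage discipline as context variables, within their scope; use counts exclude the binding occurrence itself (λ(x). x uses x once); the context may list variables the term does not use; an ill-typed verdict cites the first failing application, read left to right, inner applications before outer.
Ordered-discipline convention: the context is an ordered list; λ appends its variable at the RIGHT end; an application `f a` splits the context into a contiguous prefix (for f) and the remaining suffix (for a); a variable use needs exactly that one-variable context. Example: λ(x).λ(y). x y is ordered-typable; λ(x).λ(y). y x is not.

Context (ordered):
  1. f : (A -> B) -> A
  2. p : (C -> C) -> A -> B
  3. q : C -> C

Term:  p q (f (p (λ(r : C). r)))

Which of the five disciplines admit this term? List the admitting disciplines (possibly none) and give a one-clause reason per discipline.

admitting disciplines: relevant, unrestricted
usage: f: 1×; p: 2×; q: 1×; r [bound]: 1×
use order (left to right): p, q, f, p, r
typing: well-typed — term : B
ordered ✗ (repeated use of p ×2)
linear ✗ (repeated use of p ×2)
affine ✗ (repeated use of p ×2)
relevant ✓ (at least one use each (f, p, q, r))
unrestricted ✓ (well-typed at B; no restrictions here)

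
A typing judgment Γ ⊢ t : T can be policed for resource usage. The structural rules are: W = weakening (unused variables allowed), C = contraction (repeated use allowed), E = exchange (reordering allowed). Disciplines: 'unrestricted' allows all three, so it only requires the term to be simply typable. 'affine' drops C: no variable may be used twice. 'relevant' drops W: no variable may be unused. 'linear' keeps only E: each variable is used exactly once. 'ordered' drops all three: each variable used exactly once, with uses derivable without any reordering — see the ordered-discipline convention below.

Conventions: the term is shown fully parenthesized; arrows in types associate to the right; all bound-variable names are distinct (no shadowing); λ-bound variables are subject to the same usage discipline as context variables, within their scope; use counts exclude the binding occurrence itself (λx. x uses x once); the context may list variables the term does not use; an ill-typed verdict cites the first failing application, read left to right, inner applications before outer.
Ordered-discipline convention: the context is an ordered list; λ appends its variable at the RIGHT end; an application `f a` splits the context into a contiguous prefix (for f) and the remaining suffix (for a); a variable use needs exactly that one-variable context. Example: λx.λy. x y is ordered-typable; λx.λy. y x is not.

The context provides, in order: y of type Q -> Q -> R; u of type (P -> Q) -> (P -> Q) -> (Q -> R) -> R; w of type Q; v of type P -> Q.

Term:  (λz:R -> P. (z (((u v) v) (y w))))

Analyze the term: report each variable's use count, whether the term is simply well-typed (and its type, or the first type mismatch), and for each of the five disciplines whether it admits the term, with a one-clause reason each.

variable uses: y ×1; u ×1; w ×1; v ×2; z [bound] ×1
use order (left to right): z, u, v, v, y, w
typing: well-typed at (R -> P) -> P
ordered ✗ (repeated use of v ×2)
linear ✗ (repeated use of v ×2)
affine ✗ (repeated use of v ×2)
relevant ✓ (y, u, w, v, z: all used, weakening unneeded)
unrestricted ✓ (type-checks ((R -> P) -> P) and nothing is barred)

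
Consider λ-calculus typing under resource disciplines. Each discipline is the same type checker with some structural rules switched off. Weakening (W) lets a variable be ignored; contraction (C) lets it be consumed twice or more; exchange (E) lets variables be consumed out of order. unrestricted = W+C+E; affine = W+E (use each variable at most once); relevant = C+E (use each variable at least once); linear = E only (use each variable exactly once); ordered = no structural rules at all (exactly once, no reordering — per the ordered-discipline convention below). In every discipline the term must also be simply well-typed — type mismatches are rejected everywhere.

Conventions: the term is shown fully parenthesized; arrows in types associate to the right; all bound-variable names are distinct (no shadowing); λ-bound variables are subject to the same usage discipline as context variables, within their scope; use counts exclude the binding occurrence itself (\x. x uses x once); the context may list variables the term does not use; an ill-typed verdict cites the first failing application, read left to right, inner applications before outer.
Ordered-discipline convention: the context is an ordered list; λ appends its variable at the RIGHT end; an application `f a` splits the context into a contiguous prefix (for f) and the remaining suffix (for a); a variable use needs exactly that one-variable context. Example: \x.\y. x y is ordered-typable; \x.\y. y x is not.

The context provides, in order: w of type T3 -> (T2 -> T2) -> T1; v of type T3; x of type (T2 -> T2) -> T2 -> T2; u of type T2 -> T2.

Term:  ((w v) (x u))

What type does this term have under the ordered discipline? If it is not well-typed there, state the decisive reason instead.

term : T1
use counts: w=1; v=1; x=1; u=1
left-to-right use order: w, v, x, u
typing: well-typed — term : T1
all disciplines: ordered ✓ | linear ✓ | affine ✓ | relevant ✓ | unrestricted ✓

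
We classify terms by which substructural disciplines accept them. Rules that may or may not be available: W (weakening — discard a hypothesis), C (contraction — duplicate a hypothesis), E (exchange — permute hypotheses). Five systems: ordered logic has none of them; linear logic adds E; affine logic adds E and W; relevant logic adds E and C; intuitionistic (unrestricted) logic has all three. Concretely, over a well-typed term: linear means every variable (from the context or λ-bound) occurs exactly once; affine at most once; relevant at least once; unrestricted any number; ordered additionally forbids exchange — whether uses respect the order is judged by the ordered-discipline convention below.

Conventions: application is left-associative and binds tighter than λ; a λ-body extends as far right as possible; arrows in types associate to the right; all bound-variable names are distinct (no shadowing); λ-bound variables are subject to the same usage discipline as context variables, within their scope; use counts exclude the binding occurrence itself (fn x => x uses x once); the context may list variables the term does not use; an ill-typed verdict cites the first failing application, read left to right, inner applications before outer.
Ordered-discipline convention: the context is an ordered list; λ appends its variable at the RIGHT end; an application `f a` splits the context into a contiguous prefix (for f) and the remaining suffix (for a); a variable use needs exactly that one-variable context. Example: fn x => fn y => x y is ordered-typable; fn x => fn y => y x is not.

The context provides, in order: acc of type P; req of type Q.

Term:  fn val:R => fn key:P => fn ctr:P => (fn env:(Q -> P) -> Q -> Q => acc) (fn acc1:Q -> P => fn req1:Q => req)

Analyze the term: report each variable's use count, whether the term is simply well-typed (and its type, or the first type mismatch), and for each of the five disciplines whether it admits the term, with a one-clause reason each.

usage: acc=1, req=1, val [bound]=0, key [bound]=0, ctr [bound]=0, env [bound]=0, acc1 [bound]=0, req1 [bound]=0
order of uses: acc, req
typing: well-typed at R -> P -> P -> P
ordered: ✗ — needs weakening: val, key, ctr, env, acc1, req1 unused
linear: ✗ — needs weakening: val, key, ctr, env, acc1, req1 unused
affine: ✓ — acc, req, val, key, ctr, env, acc1, req1: no repeats, contraction unneeded
relevant: ✗ — needs weakening: val, key, ctr, env, acc1, req1 unused
unrestricted: ✓ — type-checks (R -> P -> P -> P) and nothing is barred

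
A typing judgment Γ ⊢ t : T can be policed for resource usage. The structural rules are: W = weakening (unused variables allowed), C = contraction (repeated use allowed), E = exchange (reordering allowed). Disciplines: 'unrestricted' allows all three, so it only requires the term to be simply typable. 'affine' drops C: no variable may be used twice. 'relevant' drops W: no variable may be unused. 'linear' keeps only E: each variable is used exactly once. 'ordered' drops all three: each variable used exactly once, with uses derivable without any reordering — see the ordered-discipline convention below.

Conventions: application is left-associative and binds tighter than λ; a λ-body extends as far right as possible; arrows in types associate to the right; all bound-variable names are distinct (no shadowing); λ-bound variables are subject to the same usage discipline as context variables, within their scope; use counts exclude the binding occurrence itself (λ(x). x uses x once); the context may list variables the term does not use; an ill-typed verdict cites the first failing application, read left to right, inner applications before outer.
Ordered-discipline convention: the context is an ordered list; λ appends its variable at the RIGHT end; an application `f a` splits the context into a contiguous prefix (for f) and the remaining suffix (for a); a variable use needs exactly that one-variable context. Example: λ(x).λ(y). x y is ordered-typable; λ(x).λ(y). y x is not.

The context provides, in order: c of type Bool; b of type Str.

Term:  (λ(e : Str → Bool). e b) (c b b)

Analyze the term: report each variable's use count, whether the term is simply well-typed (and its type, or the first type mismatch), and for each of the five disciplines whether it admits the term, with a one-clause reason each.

use counts: c ×1; b ×3; e (bound) ×1
left-to-right use order: e, b, c, b, b
typing: ill-typed: non-arrow in function slot: Bool
ordered: ✗ — a type mismatch blocks all five
linear: ✗ — the type mismatch rejects it
affine: ✗ — not simply typable
relevant: ✗ — fails simple typing
unrestricted: ✗ — a type mismatch blocks all five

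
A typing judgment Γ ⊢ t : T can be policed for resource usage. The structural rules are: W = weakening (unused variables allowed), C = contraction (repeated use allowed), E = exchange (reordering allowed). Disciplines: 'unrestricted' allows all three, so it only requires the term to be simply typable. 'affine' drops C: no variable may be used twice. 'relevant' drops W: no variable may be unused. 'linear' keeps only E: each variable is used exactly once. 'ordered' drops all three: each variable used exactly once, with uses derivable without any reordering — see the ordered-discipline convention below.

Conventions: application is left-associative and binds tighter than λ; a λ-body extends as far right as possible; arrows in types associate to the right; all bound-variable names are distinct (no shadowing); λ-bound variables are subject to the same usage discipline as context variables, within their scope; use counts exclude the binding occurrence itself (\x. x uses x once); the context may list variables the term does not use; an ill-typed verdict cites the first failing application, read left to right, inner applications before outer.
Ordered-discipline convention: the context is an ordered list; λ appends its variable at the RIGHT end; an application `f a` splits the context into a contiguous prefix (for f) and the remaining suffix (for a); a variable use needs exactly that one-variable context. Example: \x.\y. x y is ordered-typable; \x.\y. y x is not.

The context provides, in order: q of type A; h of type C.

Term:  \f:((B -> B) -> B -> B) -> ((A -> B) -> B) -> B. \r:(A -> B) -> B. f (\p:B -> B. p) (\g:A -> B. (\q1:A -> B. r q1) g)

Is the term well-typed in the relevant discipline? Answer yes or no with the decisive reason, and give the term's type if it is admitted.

no — unused: q, h — weakening required
counts: q=0, h=0, f [bound]=1, r [bound]=1, p [bound]=1, g [bound]=1, q1 [bound]=1
left-to-right use order: f, p, r, q1, g
typing: the term checks, with type (((B -> B) -> B -> B) -> ((A -> B) -> B) -> B) -> ((A -> B) -> B) -> B
all disciplines: ordered ✗, linear ✗, affine ✓, relevant ✗, unrestricted ✓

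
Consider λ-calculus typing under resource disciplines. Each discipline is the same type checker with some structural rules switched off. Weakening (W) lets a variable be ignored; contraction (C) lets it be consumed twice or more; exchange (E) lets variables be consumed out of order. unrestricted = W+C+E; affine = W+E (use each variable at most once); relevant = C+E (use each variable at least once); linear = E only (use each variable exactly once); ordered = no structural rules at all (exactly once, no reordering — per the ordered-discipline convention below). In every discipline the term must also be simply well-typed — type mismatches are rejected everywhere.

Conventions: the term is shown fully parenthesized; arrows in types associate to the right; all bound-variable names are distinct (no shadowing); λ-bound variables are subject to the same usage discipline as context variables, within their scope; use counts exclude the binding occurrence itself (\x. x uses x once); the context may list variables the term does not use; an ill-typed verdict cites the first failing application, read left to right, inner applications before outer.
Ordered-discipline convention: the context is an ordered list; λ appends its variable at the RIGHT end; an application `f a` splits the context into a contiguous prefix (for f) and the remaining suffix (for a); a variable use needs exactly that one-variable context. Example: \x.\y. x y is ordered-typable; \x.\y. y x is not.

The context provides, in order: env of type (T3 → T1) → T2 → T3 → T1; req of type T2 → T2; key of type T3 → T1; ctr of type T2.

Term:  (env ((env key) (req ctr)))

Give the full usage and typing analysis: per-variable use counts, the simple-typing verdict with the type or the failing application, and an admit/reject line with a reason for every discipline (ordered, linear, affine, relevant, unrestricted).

use counts: env: 2; req: 1; key: 1; ctr: 1
use order (left to right): env, env, key, req, ctr
typing: the term checks, with type T2 → T3 → T1
ordered ✗ (env ×2 used more than once (contraction))
linear ✗ (env ×2 used more than once (contraction))
affine ✗ (env ×2 used more than once (contraction))
relevant ✓ (at least one use each (env, req, key, ctr))
unrestricted ✓ (simply typable at T2 → T3 → T1; W, C, E all held)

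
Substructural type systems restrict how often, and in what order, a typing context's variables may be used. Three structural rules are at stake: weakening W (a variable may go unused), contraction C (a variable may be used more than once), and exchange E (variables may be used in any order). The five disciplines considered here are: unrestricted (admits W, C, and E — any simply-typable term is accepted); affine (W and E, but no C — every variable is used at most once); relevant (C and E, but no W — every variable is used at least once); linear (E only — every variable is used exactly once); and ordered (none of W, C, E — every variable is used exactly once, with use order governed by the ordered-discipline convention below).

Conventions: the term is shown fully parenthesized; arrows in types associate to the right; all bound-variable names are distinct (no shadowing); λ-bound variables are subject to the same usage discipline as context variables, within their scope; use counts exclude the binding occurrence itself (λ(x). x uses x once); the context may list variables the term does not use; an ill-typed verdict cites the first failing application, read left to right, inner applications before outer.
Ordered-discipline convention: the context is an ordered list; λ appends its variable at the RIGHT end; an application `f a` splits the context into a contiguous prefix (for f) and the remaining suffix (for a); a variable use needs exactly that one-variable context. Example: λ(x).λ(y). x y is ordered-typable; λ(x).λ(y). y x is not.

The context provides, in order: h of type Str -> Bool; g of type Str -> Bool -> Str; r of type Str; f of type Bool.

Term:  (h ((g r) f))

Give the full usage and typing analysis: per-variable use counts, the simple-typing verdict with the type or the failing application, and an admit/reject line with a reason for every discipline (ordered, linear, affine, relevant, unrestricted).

variable uses: h=1; g=1; r=1; f=1
left-to-right use order: h, g, r, f
typing: well-typed at Bool
ordered: ✓ — single-use (h, g, r, f), ordered derivation ok
linear: ✓ — exactly-once usage across h, g, r, f
affine: ✓ — h, g, r, f: no repeats, contraction unneeded
relevant: ✓ — every one of h, g, r, f appears
unrestricted: ✓ — typability at Bool is all that's needed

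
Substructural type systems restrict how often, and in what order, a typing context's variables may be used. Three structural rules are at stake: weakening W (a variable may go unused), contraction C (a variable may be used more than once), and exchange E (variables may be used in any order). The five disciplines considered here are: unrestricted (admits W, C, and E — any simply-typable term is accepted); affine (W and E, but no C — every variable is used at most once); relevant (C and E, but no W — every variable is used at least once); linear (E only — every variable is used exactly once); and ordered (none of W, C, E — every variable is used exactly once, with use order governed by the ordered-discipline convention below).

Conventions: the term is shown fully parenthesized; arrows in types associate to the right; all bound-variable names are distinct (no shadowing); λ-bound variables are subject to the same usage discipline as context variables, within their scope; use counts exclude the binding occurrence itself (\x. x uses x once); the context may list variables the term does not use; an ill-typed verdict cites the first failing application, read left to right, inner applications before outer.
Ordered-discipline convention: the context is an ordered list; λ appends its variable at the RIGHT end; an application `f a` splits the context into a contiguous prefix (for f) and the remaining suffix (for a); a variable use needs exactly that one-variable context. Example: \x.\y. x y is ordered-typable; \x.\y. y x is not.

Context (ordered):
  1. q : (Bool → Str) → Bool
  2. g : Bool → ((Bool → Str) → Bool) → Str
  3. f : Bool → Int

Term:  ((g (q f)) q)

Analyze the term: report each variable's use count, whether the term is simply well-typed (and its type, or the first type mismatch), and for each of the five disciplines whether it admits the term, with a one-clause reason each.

variable uses: q=2, g=1, f=1
left-to-right use order: g, q, f, q
typing: ill-typed: a function awaiting Bool → Str gets Bool → Int
ordered ✗ (a type mismatch blocks all five)
linear ✗ (the type mismatch rejects it)
affine ✗ (not simply typable)
relevant ✗ (fails simple typing)
unrestricted ✗ (a type mismatch blocks all five)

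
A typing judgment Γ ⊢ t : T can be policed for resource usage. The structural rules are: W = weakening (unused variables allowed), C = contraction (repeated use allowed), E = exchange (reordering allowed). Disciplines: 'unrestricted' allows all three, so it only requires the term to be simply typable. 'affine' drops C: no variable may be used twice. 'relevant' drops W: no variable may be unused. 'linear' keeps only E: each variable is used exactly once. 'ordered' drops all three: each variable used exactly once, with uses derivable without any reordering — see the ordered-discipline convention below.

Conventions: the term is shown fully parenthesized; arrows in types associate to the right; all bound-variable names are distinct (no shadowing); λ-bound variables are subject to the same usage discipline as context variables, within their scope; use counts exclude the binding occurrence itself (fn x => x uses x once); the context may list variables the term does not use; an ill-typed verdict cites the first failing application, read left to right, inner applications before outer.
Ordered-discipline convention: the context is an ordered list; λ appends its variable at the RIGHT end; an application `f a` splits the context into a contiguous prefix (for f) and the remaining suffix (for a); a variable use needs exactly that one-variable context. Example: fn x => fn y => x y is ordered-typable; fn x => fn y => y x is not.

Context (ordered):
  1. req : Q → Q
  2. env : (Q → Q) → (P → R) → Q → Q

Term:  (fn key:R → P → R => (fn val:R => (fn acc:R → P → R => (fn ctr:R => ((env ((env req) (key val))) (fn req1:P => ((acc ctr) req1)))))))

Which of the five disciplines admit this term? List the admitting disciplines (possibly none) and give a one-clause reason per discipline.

admitted in: relevant, unrestricted
usage: req=1, env=2, key (bound)=1, val (bound)=1, acc (bound)=1, ctr (bound)=1, req1 (bound)=1
use order (left to right): env, env, req, key, val, acc, ctr, req1
typing: ✓ — (R → P → R) → R → (R → P → R) → R → Q → Q
ordered ✗ (uses contraction: env ×2)
linear ✗ (uses contraction: env ×2)
affine ✗ (uses contraction: env ×2)
relevant ✓ (at least one use each (req, env, key, val, acc, ctr, req1))
unrestricted ✓ (typability at (R → P → R) → R → (R → P → R) → R → Q → Q is all that's needed)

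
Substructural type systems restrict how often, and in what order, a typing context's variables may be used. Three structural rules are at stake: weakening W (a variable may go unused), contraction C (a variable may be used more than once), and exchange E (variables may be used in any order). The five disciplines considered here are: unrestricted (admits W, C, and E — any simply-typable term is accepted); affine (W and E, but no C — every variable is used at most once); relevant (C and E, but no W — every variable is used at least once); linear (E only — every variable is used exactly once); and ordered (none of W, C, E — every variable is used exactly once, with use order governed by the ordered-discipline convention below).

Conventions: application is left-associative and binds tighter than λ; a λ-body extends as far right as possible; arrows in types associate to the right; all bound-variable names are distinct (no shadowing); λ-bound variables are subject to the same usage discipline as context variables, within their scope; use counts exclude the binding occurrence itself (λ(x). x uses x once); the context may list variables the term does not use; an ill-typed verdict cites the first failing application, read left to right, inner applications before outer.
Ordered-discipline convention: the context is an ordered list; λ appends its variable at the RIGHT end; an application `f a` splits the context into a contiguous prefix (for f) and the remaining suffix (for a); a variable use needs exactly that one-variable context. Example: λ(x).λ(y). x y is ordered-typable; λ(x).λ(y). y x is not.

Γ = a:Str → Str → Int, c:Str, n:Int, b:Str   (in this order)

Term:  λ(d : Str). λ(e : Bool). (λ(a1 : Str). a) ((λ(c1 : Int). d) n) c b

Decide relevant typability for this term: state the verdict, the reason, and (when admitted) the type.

no — needs weakening: e, a1, c1 unused
counts: a=1; c=1; n=1; b=1; d [bound]=1; e [bound]=0; a1 [bound]=0; c1 [bound]=0
order of uses: a, d, n, c, b
typing: the term checks, with type Str → Bool → Int
all disciplines: ordered ✗ · linear ✗ · affine ✓ · relevant ✗ · unrestricted ✓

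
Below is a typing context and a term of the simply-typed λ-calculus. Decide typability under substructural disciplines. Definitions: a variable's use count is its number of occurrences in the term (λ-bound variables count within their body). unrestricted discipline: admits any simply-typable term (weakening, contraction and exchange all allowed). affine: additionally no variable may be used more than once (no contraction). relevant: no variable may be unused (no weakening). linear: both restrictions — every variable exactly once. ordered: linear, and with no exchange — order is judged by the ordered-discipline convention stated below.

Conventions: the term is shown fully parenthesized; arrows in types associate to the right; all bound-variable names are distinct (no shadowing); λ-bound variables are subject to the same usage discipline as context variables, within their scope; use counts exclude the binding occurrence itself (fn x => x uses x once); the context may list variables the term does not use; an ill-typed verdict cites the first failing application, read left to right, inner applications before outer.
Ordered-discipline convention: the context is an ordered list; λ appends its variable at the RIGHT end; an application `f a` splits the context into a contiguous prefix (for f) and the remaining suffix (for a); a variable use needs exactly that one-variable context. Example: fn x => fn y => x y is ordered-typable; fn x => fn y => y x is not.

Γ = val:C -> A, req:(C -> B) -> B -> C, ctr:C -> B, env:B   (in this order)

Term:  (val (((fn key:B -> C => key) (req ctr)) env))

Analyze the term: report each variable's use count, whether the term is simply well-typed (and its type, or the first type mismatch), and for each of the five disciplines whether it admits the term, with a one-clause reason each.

use counts: val ×1; req ×1; ctr ×1; env ×1; key (bound) ×1
use order (left to right): val, key, req, ctr, env
typing: ✓ — A
ordered: ✓ — one use each (val, req, ctr, env, key); ordered split holds
linear: ✓ — single use per variable (val, req, ctr, env, key)
affine: ✓ — no duplicate uses among val, req, ctr, env, key
relevant: ✓ — at least one use each (val, req, ctr, env, key)
unrestricted: ✓ — well-typed at A; no restrictions here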